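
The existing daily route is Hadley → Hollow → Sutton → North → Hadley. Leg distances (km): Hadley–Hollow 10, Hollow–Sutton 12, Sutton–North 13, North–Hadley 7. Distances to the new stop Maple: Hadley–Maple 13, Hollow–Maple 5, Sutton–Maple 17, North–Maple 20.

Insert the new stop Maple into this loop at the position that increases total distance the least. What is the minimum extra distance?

Insertion cost between consecutive stops i–j is d(i,Maple) + d(Maple,j) − d(i,j):
  between Hadley and Hollow: 13 + 5 − 10 = 8
  between Hollow and Sutton: 5 + 17 − 12 = 10
  between Sutton and North: 17 + 20 − 13 = 24
  between North and Hadley: 20 + 13 − 7 = 26
Cheapest insertion is between Hadley and Hollow, adding 8.
New total = 42 + 8 = 50.

Minimum extra distance: 8 km, inserting Maple between Hadley and Hollow.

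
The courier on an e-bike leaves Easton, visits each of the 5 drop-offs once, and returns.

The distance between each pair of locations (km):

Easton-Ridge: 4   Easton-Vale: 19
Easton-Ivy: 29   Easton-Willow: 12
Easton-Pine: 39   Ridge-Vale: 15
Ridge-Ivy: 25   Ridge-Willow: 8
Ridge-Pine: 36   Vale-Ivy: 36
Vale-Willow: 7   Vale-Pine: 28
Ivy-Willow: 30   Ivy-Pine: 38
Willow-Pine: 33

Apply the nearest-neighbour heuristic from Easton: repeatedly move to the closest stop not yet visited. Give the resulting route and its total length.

From Easton: distances to unvisited — Ridge=4, Willow=12, Vale=19, Ivy=29, Pine=39. Nearest is Ridge (4).
From Ridge: distances to unvisited — Willow=8, Vale=15, Ivy=25, Pine=36. Nearest is Willow (8).
From Willow: distances to unvisited — Vale=7, Ivy=30, Pine=33. Nearest is Vale (7).
From Vale: distances to unvisited — Pine=28, Ivy=36. Nearest is Pine (28).
From Pine: distances to unvisited — Ivy=38. Nearest is Ivy (38).
Return Ivy→Easton: 29.
Total = 4 + 8 + 7 + 28 + 38 + 29 = 114.

114 km along Easton → Ridge → Willow → Vale → Pine → Ivy → Easton.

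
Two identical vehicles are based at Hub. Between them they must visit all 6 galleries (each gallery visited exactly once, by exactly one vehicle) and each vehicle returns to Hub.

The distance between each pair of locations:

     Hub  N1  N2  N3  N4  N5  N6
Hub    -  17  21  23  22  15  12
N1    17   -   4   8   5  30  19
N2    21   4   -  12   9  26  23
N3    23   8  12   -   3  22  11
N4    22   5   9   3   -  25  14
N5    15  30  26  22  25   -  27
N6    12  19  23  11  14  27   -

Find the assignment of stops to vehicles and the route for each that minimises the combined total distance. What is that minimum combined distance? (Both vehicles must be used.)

There are 2^5 − 1 = 31 ways to divide the 6 stops into two non-empty groups. For each, the best each vehicle can do is its own shortest tour through its group:
  {N1} + {N2, N3, N4, N5, N6}: 34 + 76 = 110
  {N2} + {N1, N3, N4, N5, N6}: 42 + 76 = 118
  {N1, N2} + {N3, N4, N5, N6}: 42 + 66 = 108
  {N3} + {N1, N2, N4, N5, N6}: 46 + 76 = 122
  {N1, N3} + {N2, N4, N5, N6}: 48 + 76 = 124
  {N2, N3} + {N1, N4, N5, N6}: 56 + 76 = 132
  … (31 splits in total)
  {N5} + {N1, N2, N3, N4, N6}: 30 + 56 = 86  ← best
Best: vehicle 1 Hub → N5 → Hub = 30; vehicle 2 Hub → N1 → N2 → N4 → N3 → N6 → Hub = 56; combined 86.

Minimum combined distance: 86.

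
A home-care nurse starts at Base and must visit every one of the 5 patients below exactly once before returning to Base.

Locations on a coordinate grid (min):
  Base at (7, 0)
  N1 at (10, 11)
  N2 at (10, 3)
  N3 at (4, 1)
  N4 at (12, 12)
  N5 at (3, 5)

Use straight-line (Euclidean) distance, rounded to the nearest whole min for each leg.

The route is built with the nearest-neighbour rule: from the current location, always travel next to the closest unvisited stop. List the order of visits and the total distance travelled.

At Base the remaining stops are N3 3, N2 4, N5 6, N1 11, N4 13; go to N3.
At N3 the remaining stops are N5 4, N2 6, N1 12, N4 14; go to N5.
At N5 the remaining stops are N2 7, N1 9, N4 11; go to N2.
At N2 the remaining stops are N1 8, N4 9; go to N1.
At N1 the remaining stops are N4 2; go to N4.
Return N4→Base: 13.
Total = 3 + 4 + 7 + 8 + 2 + 13 = 37.

37 min along Base → N3 → N5 → N2 → N1 → N4 → Base.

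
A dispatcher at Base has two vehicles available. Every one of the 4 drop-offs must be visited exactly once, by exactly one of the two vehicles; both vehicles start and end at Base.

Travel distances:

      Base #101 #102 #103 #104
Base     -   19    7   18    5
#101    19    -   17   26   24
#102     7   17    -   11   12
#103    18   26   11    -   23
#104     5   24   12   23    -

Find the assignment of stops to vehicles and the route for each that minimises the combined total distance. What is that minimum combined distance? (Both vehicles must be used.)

There are 2^3 − 1 = 7 ways to divide the 4 stops into two non-empty groups. For each, the best each vehicle can do is its own shortest tour through its group:
  {#101} + {#102, #103, #104}: 38 + 46 = 84
  {#102} + {#101, #103, #104}: 14 + 73 = 87
  {#101, #102} + {#103, #104}: 43 + 46 = 89
  {#103} + {#101, #102, #104}: 36 + 53 = 89
  {#101, #103} + {#102, #104}: 63 + 24 = 87
  {#102, #103} + {#101, #104}: 36 + 48 = 84
  … (7 splits in total)
  {#101, #102, #103} + {#104}: 63 + 10 = 73  ← best
Best: vehicle 1 Base → #101 → #103 → #102 → Base = 63; vehicle 2 Base → #104 → Base = 10; combined 73.

Minimum combined distance: 73.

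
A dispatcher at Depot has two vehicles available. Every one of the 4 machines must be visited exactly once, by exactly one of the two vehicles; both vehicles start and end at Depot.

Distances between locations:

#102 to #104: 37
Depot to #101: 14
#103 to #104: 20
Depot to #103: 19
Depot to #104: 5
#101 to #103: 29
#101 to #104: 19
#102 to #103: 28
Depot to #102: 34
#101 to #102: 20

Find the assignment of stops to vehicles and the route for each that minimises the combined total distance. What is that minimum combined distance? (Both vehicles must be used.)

There are 2^3 − 1 = 7 ways to divide the 4 stops into two non-empty groups. For each, the best each vehicle can do is its own shortest tour through its group:
  {#101} + {#102, #103, #104}: 28 + 87 = 115
  {#102} + {#101, #103, #104}: 68 + 68 = 136
  {#101, #102} + {#103, #104}: 68 + 44 = 112
  {#103} + {#101, #102, #104}: 38 + 76 = 114
  {#101, #103} + {#102, #104}: 62 + 76 = 138
  {#102, #103} + {#101, #104}: 81 + 38 = 119
  … (7 splits in total)
  {#101, #102, #103} + {#104}: 81 + 10 = 91  ← best
Best: vehicle 1 Depot → #101 → #102 → #103 → Depot = 81; vehicle 2 Depot → #104 → Depot = 10; combined 91.

91 — the smallest possible combined total.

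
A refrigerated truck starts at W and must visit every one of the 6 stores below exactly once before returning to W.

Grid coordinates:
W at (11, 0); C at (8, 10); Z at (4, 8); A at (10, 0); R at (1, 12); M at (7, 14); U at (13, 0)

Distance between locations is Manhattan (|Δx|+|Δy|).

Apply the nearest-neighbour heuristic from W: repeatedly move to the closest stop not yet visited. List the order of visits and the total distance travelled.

W → [A:1 / U:2 / C:13 / Z:15 / M:18 / R:22] → A (1)
A → [U:3 / C:12 / Z:14 / M:17 / R:21] → U (3)
U → [C:15 / Z:17 / M:20 / R:24] → C (15)
C → [M:5 / Z:6 / R:9] → M (5)
M → [R:8 / Z:9] → R (8)
R → [Z:7] → Z (7)
Return Z→W: 15.
Total = 1 + 3 + 15 + 5 + 8 + 7 + 15 = 54.

54 along W → A → U → C → M → R → Z → W.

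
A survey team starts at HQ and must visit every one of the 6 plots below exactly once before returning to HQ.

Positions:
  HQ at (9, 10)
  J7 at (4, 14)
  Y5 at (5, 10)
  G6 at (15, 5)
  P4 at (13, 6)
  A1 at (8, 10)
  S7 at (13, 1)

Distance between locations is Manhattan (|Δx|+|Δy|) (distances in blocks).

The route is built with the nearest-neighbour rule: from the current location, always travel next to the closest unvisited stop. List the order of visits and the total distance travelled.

From HQ: distances to unvisited — A1=1, Y5=4, P4=8, J7=9, G6=11, S7=13. Nearest is A1 (1).
From A1: distances to unvisited — Y5=3, J7=8, P4=9, G6=12, S7=14. Nearest is Y5 (3).
From Y5: distances to unvisited — J7=5, P4=12, G6=15, S7=17. Nearest is J7 (5).
From J7: distances to unvisited — P4=17, G6=20, S7=22. Nearest is P4 (17).
From P4: distances to unvisited — G6=3, S7=5. Nearest is G6 (3).
From G6: distances to unvisited — S7=6. Nearest is S7 (6).
Return S7→HQ: 13.
Total = 1 + 3 + 5 + 17 + 3 + 6 + 13 = 48.

Nearest-neighbour total = 48 blocks; route HQ → A1 → Y5 → J7 → P4 → G6 → S7 → HQ.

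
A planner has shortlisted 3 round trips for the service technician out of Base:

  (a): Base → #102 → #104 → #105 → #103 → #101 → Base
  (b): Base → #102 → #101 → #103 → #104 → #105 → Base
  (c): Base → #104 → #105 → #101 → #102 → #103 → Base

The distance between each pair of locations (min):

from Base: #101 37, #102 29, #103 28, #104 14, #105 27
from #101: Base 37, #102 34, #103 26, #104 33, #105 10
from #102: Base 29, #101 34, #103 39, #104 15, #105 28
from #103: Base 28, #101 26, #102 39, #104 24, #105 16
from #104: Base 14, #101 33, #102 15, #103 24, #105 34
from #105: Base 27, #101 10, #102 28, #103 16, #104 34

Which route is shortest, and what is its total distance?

Shortest is (a), total 157 min.

(a): 29 + 15 + 34 + 16 + 26 + 37 = 157
(b): 29 + 34 + 26 + 24 + 34 + 27 = 174
(c): 14 + 34 + 10 + 34 + 39 + 28 = 159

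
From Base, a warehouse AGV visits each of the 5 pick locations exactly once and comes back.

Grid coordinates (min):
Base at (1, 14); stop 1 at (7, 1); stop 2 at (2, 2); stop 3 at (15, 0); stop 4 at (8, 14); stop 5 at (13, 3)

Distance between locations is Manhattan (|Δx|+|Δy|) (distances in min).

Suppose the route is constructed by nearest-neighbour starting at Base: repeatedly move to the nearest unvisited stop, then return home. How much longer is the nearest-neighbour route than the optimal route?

16 min longer than the optimal tour.

From Base: stop 4=7, stop 2=13, stop 1=19, stop 5=23, stop 3=28 → choose stop 4 (7).
From stop 4: stop 1=14, stop 5=16, stop 2=18, stop 3=21 → choose stop 1 (14).
From stop 1: stop 2=6, stop 5=8, stop 3=9 → choose stop 2 (6).
From stop 2: stop 5=12, stop 3=15 → choose stop 5 (12).
From stop 5: stop 3=5 → choose stop 3 (5).
NN route Base → stop 4 → stop 1 → stop 2 → stop 5 → stop 3 → Base costs 72.
Optimal: Base → stop 2 → stop 1 → stop 3 → stop 5 → stop 4 → Base costs 56 (by enumerating all 60 distinct tours).
Excess = 72 − 56 = 16.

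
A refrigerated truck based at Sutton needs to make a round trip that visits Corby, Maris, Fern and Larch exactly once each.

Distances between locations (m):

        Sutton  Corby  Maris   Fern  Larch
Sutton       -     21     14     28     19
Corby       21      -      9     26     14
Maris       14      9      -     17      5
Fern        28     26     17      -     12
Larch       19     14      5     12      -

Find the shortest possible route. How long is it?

Sutton - Corby - Maris - Fern - Larch - Sutton: 21+9+17+12+19 = 78
Sutton - Corby - Maris - Larch - Fern - Sutton: 21+9+5+12+28 = 75
Sutton - Corby - Fern - Maris - Larch - Sutton: 21+26+17+5+19 = 88
Sutton - Corby - Fern - Larch - Maris - Sutton: 21+26+12+5+14 = 78
Sutton - Corby - Larch - Maris - Fern - Sutton: 21+14+5+17+28 = 85
Sutton - Corby - Larch - Fern - Maris - Sutton: 21+14+12+17+14 = 78
Sutton - Maris - Corby - Fern - Larch - Sutton: 14+9+26+12+19 = 80
Sutton - Maris - Corby - Larch - Fern - Sutton: 14+9+14+12+28 = 77
Sutton - Maris - Fern - Corby - Larch - Sutton: 14+17+26+14+19 = 90
Sutton - Maris - Larch - Corby - Fern - Sutton: 14+5+14+26+28 = 87
Sutton - Fern - Corby - Maris - Larch - Sutton: 28+26+9+5+19 = 87
Sutton - Fern - Maris - Corby - Larch - Sutton: 28+17+9+14+19 = 87
The minimum is 75.
One optimal route: Sutton → Corby → Maris → Larch → Fern → Sutton (or its reverse).

Shortest round trip = 75 m.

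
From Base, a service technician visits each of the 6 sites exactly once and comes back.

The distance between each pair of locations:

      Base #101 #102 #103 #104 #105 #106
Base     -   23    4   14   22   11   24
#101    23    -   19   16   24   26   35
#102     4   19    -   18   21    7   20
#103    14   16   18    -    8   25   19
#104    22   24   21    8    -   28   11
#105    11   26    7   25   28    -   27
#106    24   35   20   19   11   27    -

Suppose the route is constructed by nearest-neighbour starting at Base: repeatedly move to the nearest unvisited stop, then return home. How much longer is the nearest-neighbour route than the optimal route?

From Base: #102=4, #105=11, #103=14, #104=22, #101=23, #106=24 → choose #102 (4).
From #102: #105=7, #103=18, #101=19, #106=20, #104=21 → choose #105 (7).
From #105: #103=25, #101=26, #106=27, #104=28 → choose #103 (25).
From #103: #104=8, #101=16, #106=19 → choose #104 (8).
From #104: #106=11, #101=24 → choose #106 (11).
From #106: #101=35 → choose #101 (35).
NN route Base → #102 → #105 → #103 → #104 → #106 → #101 → Base costs 113.
Optimal: Base → #101 → #103 → #104 → #106 → #102 → #105 → Base costs 96 (by enumerating all 360 distinct tours).
Excess = 113 − 96 = 17.

Excess over optimum: 17.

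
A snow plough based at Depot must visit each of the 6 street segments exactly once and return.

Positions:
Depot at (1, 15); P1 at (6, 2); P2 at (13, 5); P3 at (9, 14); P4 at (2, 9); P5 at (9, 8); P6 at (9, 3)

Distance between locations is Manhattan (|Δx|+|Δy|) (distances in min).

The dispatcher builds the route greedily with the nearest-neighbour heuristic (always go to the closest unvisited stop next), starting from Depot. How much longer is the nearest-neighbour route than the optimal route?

Excess over optimum: 6 min.

From Depot: P4=7, P3=9, P5=15, P1=18, P6=20, P2=22 → choose P4 (7).
From P4: P5=8, P1=11, P3=12, P6=13, P2=15 → choose P5 (8).
From P5: P6=5, P3=6, P2=7, P1=9 → choose P6 (5).
From P6: P1=4, P2=6, P3=11 → choose P1 (4).
From P1: P2=10, P3=15 → choose P2 (10).
From P2: P3=13 → choose P3 (13).
NN route Depot → P4 → P5 → P6 → P1 → P2 → P3 → Depot costs 56.
Optimal: Depot → P3 → P5 → P2 → P6 → P1 → P4 → Depot costs 50 (by enumerating all 360 distinct tours).
Excess = 56 − 50 = 6.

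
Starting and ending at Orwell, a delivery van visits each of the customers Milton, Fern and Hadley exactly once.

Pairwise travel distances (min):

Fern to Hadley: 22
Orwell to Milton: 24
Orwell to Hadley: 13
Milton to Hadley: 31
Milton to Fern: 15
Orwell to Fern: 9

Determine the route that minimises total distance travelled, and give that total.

With 3 stops there are 3!/2 = 3 distinct round trips (a route and its reverse cost the same).
Orwell-Milton-Fern-Hadley-Orwell: 24+15+22+13 = 74
Orwell-Milton-Hadley-Fern-Orwell: 24+31+22+9 = 86
Orwell-Fern-Milton-Hadley-Orwell: 9+15+31+13 = 68
The minimum is 68.
One optimal route: Orwell → Fern → Milton → Hadley → Orwell (or its reverse).

68 min — the shortest possible round trip.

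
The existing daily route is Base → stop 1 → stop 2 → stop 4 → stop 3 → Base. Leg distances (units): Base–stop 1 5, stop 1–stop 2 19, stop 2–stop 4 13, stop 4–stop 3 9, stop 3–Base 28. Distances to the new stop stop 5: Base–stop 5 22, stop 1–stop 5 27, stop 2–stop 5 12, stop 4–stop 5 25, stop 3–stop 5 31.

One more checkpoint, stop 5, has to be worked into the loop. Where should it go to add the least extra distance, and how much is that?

Insertion cost between consecutive stops i–j is d(i,stop 5) + d(stop 5,j) − d(i,j):
  between Base and stop 1: 22 + 27 − 5 = 44
  between stop 1 and stop 2: 27 + 12 − 19 = 20
  between stop 2 and stop 4: 12 + 25 − 13 = 24
  between stop 4 and stop 3: 25 + 31 − 9 = 47
  between stop 3 and Base: 31 + 22 − 28 = 25
Cheapest insertion is between stop 1 and stop 2, adding 20.
New total = 74 + 20 = 94.

Adding 20 by placing stop 5 on the stop 1–stop 2 leg.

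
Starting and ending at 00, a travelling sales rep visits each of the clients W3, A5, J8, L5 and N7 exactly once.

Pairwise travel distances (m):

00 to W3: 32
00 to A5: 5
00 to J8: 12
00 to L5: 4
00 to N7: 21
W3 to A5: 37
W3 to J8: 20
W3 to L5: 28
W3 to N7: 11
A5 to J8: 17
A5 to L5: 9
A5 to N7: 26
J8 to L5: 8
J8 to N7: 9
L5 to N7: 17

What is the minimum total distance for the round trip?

There are 60 distinct closed tours to check (reversals are equivalent).
00 → W3 → A5 → J8 → L5 → N7 → 00: 32+37+17+8+17+21 = 132
00 → W3 → A5 → J8 → N7 → L5 → 00: 32+37+17+9+17+4 = 116
00 → W3 → A5 → L5 → J8 → N7 → 00: 32+37+9+8+9+21 = 116
00 → W3 → A5 → L5 → N7 → J8 → 00: 32+37+9+17+9+12 = 116
00 → W3 → A5 → N7 → J8 → L5 → 00: 32+37+26+9+8+4 = 116
00 → W3 → A5 → N7 → L5 → J8 → 00: 32+37+26+17+8+12 = 132
00 → W3 → J8 → A5 → L5 → N7 → 00: 32+20+17+9+17+21 = 116
00 → W3 → J8 → A5 → N7 → L5 → 00: 32+20+17+26+17+4 = 116
00 → W3 → J8 → L5 → A5 → N7 → 00: 32+20+8+9+26+21 = 116
00 → W3 → J8 → L5 → N7 → A5 → 00: 32+20+8+17+26+5 = 108
00 → W3 → J8 → N7 → A5 → L5 → 00: 32+20+9+26+9+4 = 100
00 → W3 → J8 → N7 → L5 → A5 → 00: 32+20+9+17+9+5 = 92
00 → W3 → L5 → A5 → J8 → N7 → 00: 32+28+9+17+9+21 = 116
00 → W3 → L5 → A5 → N7 → J8 → 00: 32+28+9+26+9+12 = 116
… (46 more)
00 → W3 → N7 → J8 → L5 → A5 → 00: 32+11+9+8+9+5 = 74  ← best
The minimum is 74.
One optimal route: 00 → W3 → N7 → J8 → L5 → A5 → 00 (or its reverse).

74 m — the shortest possible round trip.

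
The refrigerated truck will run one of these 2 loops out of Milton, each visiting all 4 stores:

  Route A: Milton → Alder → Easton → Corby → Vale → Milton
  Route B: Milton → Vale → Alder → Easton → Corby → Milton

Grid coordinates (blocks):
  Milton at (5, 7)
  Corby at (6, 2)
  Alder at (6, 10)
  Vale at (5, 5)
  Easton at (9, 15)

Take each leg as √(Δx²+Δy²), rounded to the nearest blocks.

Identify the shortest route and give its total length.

Route A: 3 + 6 + 13 + 3 + 2 = 27
Route B: 2 + 5 + 6 + 13 + 5 = 31

27 blocks — Route A is the shortest.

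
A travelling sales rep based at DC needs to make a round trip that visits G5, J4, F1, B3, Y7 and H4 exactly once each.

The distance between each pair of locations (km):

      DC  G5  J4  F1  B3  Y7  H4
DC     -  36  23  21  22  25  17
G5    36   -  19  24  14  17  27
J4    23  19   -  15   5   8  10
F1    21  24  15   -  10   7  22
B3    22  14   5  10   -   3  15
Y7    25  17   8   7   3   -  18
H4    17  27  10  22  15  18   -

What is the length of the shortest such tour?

91 km — the shortest possible round trip.

With 6 stops there are 6!/2 = 360 distinct round trips (a route and its reverse cost the same).
DC→G5→J4→F1→B3→Y7→H4→DC: 36+19+15+10+3+18+17 = 118
DC→G5→J4→F1→B3→H4→Y7→DC: 36+19+15+10+15+18+25 = 138
DC→G5→J4→F1→Y7→B3→H4→DC: 36+19+15+7+3+15+17 = 112
DC→G5→J4→F1→Y7→H4→B3→DC: 36+19+15+7+18+15+22 = 132
DC→G5→J4→F1→H4→B3→Y7→DC: 36+19+15+22+15+3+25 = 135
DC→G5→J4→F1→H4→Y7→B3→DC: 36+19+15+22+18+3+22 = 135
DC→G5→J4→B3→F1→Y7→H4→DC: 36+19+5+10+7+18+17 = 112
DC→G5→J4→B3→F1→H4→Y7→DC: 36+19+5+10+22+18+25 = 135
… (352 more)
DC→F1→Y7→G5→B3→J4→H4→DC: 21+7+17+14+5+10+17 = 91  ← best
The minimum is 91.
One optimal route: DC → F1 → Y7 → G5 → B3 → J4 → H4 → DC (or its reverse).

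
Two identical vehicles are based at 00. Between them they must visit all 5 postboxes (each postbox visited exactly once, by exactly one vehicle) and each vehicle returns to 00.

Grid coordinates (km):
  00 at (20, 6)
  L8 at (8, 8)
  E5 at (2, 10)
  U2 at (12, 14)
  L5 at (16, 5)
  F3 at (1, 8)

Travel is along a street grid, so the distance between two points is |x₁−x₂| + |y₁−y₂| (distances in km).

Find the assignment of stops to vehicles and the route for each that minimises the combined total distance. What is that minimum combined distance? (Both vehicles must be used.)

There are 2^4 − 1 = 15 ways to divide the 5 stops into two non-empty groups. For each, the best each vehicle can do is its own shortest tour through its group:
  {L8} + {E5, U2, L5, F3}: 28 + 56 = 84
  {E5} + {L8, U2, L5, F3}: 44 + 56 = 100
  {L8, E5} + {U2, L5, F3}: 44 + 56 = 100
  {U2} + {L8, E5, L5, F3}: 32 + 48 = 80
  {L8, U2} + {E5, L5, F3}: 40 + 48 = 88
  {E5, U2} + {L8, L5, F3}: 52 + 44 = 96
  … (15 splits in total)
  {L5} + {L8, E5, U2, F3}: 10 + 54 = 64  ← best
Best: vehicle 1 00 → L5 → 00 = 10; vehicle 2 00 → L8 → F3 → E5 → U2 → 00 = 54; combined 64.

Minimum combined distance: 64 km.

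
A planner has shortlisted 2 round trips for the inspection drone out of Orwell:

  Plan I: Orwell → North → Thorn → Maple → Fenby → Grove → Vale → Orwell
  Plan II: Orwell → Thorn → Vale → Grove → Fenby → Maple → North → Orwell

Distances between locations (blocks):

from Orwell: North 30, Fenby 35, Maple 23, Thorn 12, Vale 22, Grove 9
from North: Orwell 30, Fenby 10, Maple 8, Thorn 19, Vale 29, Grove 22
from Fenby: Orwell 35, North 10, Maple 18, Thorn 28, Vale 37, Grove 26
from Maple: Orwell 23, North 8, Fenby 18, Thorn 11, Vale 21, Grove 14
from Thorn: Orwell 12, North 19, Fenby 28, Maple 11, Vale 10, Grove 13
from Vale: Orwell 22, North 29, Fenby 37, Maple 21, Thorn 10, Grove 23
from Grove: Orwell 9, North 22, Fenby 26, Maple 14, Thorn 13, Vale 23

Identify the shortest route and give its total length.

Shortest is Plan II, total 127 blocks.

Plan I: 30 + 19 + 11 + 18 + 26 + 23 + 22 = 149
Plan II: 12 + 10 + 23 + 26 + 18 + 8 + 30 = 127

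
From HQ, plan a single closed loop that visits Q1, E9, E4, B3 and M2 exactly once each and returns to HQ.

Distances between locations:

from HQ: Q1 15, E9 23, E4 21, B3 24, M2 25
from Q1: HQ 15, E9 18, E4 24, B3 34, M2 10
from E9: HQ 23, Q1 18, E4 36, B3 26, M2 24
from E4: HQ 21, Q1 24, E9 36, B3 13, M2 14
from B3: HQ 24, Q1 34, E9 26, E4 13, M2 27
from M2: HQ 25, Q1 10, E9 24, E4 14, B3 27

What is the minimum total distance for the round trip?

There are 60 distinct closed tours to check (reversals are equivalent).
HQ → Q1 → E9 → E4 → B3 → M2 → HQ: 15+18+36+13+27+25 = 134
HQ → Q1 → E9 → E4 → M2 → B3 → HQ: 15+18+36+14+27+24 = 134
HQ → Q1 → E9 → B3 → E4 → M2 → HQ: 15+18+26+13+14+25 = 111
HQ → Q1 → E9 → B3 → M2 → E4 → HQ: 15+18+26+27+14+21 = 121
HQ → Q1 → E9 → M2 → E4 → B3 → HQ: 15+18+24+14+13+24 = 108
HQ → Q1 → E9 → M2 → B3 → E4 → HQ: 15+18+24+27+13+21 = 118
HQ → Q1 → E4 → E9 → B3 → M2 → HQ: 15+24+36+26+27+25 = 153
HQ → Q1 → E4 → E9 → M2 → B3 → HQ: 15+24+36+24+27+24 = 150
HQ → Q1 → E4 → B3 → E9 → M2 → HQ: 15+24+13+26+24+25 = 127
HQ → Q1 → E4 → B3 → M2 → E9 → HQ: 15+24+13+27+24+23 = 126
HQ → Q1 → E4 → M2 → E9 → B3 → HQ: 15+24+14+24+26+24 = 127
HQ → Q1 → E4 → M2 → B3 → E9 → HQ: 15+24+14+27+26+23 = 129
HQ → Q1 → B3 → E9 → E4 → M2 → HQ: 15+34+26+36+14+25 = 150
HQ → Q1 → B3 → E9 → M2 → E4 → HQ: 15+34+26+24+14+21 = 134
… (46 more)
HQ → Q1 → M2 → E4 → B3 → E9 → HQ: 15+10+14+13+26+23 = 101  ← best
The minimum is 101.
One optimal route: HQ → Q1 → M2 → E4 → B3 → E9 → HQ (or its reverse).

Minimum total distance: 101.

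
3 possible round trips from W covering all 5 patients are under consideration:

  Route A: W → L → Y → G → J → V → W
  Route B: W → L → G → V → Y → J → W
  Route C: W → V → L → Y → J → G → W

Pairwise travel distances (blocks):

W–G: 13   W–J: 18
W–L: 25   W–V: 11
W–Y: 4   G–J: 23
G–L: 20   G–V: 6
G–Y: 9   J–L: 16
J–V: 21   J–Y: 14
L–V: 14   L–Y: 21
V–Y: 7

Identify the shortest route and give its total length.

Route A: 25 + 21 + 9 + 23 + 21 + 11 = 110
Route B: 25 + 20 + 6 + 7 + 14 + 18 = 90
Route C: 11 + 14 + 21 + 14 + 23 + 13 = 96

Shortest is Route B, total 90 blocks.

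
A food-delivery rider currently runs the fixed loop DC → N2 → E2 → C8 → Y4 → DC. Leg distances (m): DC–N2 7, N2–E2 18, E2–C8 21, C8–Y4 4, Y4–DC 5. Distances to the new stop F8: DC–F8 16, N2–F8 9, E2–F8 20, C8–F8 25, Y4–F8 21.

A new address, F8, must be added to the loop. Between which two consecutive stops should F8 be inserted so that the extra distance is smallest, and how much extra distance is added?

+11 m — insert F8 between N2 and E2.

Insertion cost between consecutive stops i–j is d(i,F8) + d(F8,j) − d(i,j):
  between DC and N2: 16 + 9 − 7 = 18
  between N2 and E2: 9 + 20 − 18 = 11
  between E2 and C8: 20 + 25 − 21 = 24
  between C8 and Y4: 25 + 21 − 4 = 42
  between Y4 and DC: 21 + 16 − 5 = 32
Cheapest insertion is between N2 and E2, adding 11.
New total = 55 + 11 = 66.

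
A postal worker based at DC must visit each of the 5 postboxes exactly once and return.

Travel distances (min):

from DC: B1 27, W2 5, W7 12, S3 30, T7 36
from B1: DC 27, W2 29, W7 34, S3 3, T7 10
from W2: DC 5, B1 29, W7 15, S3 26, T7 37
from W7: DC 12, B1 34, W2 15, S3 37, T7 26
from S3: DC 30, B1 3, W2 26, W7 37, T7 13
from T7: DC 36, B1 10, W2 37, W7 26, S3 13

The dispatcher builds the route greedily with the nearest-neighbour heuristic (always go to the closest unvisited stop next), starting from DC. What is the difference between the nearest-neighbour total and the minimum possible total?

From DC: W2=5, W7=12, B1=27, S3=30, T7=36 → choose W2 (5).
From W2: W7=15, S3=26, B1=29, T7=37 → choose W7 (15).
From W7: T7=26, B1=34, S3=37 → choose T7 (26).
From T7: B1=10, S3=13 → choose B1 (10).
From B1: S3=3 → choose S3 (3).
NN route DC → W2 → W7 → T7 → B1 → S3 → DC costs 89.
Optimal: DC → W2 → S3 → B1 → T7 → W7 → DC costs 82 (by enumerating all 60 distinct tours).
Excess = 89 − 82 = 7.

Excess over optimum: 7 min.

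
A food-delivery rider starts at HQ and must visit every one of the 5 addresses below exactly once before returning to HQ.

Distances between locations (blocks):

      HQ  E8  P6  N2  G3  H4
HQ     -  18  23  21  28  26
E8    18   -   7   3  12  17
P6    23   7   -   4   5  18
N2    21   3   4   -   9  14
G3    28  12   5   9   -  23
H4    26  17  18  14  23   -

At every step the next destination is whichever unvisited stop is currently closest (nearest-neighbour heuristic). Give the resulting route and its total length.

Nearest-neighbour total = 79 blocks; route HQ → E8 → N2 → P6 → G3 → H4 → HQ.

At HQ the remaining stops are E8 18, N2 21, P6 23, H4 26, G3 28; go to E8.
At E8 the remaining stops are N2 3, P6 7, G3 12, H4 17; go to N2.
At N2 the remaining stops are P6 4, G3 9, H4 14; go to P6.
At P6 the remaining stops are G3 5, H4 18; go to G3.
At G3 the remaining stops are H4 23; go to H4.
Return H4→HQ: 26.
Total = 18 + 3 + 4 + 5 + 23 + 26 = 79.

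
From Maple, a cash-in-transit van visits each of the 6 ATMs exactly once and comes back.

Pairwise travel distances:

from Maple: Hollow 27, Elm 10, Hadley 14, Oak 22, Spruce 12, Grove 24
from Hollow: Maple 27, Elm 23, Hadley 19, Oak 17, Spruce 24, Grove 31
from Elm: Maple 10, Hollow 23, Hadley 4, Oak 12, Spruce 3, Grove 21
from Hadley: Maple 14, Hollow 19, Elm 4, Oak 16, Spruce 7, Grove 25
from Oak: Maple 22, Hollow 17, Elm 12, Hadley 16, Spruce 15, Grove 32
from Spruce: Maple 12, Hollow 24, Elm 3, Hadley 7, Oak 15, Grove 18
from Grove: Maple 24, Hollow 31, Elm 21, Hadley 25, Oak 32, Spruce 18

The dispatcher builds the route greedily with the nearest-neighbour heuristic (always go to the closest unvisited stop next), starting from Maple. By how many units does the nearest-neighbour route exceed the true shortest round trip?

From Maple: Elm=10, Spruce=12, Hadley=14, Oak=22, Grove=24, Hollow=27 → choose Elm (10).
From Elm: Spruce=3, Hadley=4, Oak=12, Grove=21, Hollow=23 → choose Spruce (3).
From Spruce: Hadley=7, Oak=15, Grove=18, Hollow=24 → choose Hadley (7).
From Hadley: Oak=16, Hollow=19, Grove=25 → choose Oak (16).
From Oak: Hollow=17, Grove=32 → choose Hollow (17).
From Hollow: Grove=31 → choose Grove (31).
NN route Maple → Elm → Spruce → Hadley → Oak → Hollow → Grove → Maple costs 108.
Optimal: Maple → Elm → Hadley → Hollow → Oak → Spruce → Grove → Maple costs 107 (by enumerating all 360 distinct tours).
Excess = 108 − 107 = 1.

1 longer than the optimal tour.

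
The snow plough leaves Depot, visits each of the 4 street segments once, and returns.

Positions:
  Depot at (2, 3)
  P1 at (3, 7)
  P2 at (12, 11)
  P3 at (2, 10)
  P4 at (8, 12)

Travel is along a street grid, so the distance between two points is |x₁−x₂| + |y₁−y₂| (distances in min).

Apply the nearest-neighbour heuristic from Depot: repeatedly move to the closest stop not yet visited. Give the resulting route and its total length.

From Depot: distances to unvisited — P1=5, P3=7, P4=15, P2=18. Nearest is P1 (5).
From P1: distances to unvisited — P3=4, P4=10, P2=13. Nearest is P3 (4).
From P3: distances to unvisited — P4=8, P2=11. Nearest is P4 (8).
From P4: distances to unvisited — P2=5. Nearest is P2 (5).
Return P2→Depot: 18.
Total = 5 + 4 + 8 + 5 + 18 = 40.

Total distance 40 min via the nearest-neighbour route Depot → P1 → P3 → P4 → P2 → Depot.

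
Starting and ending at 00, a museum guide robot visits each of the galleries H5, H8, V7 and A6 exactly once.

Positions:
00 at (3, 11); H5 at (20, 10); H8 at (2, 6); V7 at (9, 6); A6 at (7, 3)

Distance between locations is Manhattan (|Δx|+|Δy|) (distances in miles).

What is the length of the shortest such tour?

With 4 stops there are 4!/2 = 12 distinct round trips (a route and its reverse cost the same).
00 - H5 - H8 - V7 - A6 - 00: 18+22+7+5+12 = 64
00 - H5 - H8 - A6 - V7 - 00: 18+22+8+5+11 = 64
00 - H5 - V7 - H8 - A6 - 00: 18+15+7+8+12 = 60
00 - H5 - V7 - A6 - H8 - 00: 18+15+5+8+6 = 52
00 - H5 - A6 - H8 - V7 - 00: 18+20+8+7+11 = 64
00 - H5 - A6 - V7 - H8 - 00: 18+20+5+7+6 = 56
00 - H8 - H5 - V7 - A6 - 00: 6+22+15+5+12 = 60
00 - H8 - H5 - A6 - V7 - 00: 6+22+20+5+11 = 64
00 - H8 - V7 - H5 - A6 - 00: 6+7+15+20+12 = 60
00 - H8 - A6 - H5 - V7 - 00: 6+8+20+15+11 = 60
00 - V7 - H5 - H8 - A6 - 00: 11+15+22+8+12 = 68
00 - V7 - H8 - H5 - A6 - 00: 11+7+22+20+12 = 72
The minimum is 52.
One optimal route: 00 → H5 → V7 → A6 → H8 → 00 (or its reverse).

Shortest round trip = 52 miles.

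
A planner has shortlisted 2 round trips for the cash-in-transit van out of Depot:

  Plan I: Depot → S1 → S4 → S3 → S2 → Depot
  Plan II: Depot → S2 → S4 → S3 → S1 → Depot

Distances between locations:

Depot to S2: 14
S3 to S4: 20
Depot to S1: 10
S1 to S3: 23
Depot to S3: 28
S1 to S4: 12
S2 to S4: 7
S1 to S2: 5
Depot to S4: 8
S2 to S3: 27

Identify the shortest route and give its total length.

Plan I: 10 + 12 + 20 + 27 + 14 = 83
Plan II: 14 + 7 + 20 + 23 + 10 = 74

Shortest is Plan II, total 74.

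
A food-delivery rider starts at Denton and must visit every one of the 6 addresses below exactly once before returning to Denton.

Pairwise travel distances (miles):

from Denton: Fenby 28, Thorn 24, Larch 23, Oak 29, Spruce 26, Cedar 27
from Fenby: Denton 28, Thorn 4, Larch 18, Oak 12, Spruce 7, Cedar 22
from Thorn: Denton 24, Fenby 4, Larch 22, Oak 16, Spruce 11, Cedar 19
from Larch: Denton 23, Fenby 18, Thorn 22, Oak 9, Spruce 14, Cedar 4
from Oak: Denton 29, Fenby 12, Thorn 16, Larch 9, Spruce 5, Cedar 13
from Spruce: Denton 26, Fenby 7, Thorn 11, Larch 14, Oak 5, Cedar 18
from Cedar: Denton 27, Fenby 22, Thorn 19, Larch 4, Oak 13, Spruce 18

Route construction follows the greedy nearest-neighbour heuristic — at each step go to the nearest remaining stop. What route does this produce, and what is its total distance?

80 miles along Denton → Larch → Cedar → Oak → Spruce → Fenby → Thorn → Denton.

At Denton the remaining stops are Larch 23, Thorn 24, Spruce 26, Cedar 27, Fenby 28, Oak 29; go to Larch.
At Larch the remaining stops are Cedar 4, Oak 9, Spruce 14, Fenby 18, Thorn 22; go to Cedar.
At Cedar the remaining stops are Oak 13, Spruce 18, Thorn 19, Fenby 22; go to Oak.
At Oak the remaining stops are Spruce 5, Fenby 12, Thorn 16; go to Spruce.
At Spruce the remaining stops are Fenby 7, Thorn 11; go to Fenby.
At Fenby the remaining stops are Thorn 4; go to Thorn.
Return Thorn→Denton: 24.
Total = 23 + 4 + 13 + 5 + 7 + 4 + 24 = 80.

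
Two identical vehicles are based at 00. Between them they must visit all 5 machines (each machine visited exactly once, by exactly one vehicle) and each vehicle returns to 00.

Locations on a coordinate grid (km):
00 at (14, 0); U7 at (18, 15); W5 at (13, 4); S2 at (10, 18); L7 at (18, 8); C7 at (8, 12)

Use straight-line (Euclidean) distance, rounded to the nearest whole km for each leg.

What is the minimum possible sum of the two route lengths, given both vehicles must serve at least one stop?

52 km — the smallest possible combined total.

There are 2^4 − 1 = 15 ways to divide the 5 stops into two non-empty groups. For each, the best each vehicle can do is its own shortest tour through its group:
  {U7} + {W5, S2, L7, C7}: 32 + 41 = 73
  {W5} + {U7, S2, L7, C7}: 8 + 44 = 52
  {U7, W5} + {S2, L7, C7}: 32 + 41 = 73
  {S2} + {U7, W5, L7, C7}: 36 + 39 = 75
  {U7, S2} + {W5, L7, C7}: 43 + 33 = 76
  {W5, S2} + {U7, L7, C7}: 36 + 39 = 75
  … (15 splits in total)
Best: vehicle 1 00 → W5 → 00 = 8; vehicle 2 00 → L7 → U7 → S2 → C7 → 00 = 44; combined 52.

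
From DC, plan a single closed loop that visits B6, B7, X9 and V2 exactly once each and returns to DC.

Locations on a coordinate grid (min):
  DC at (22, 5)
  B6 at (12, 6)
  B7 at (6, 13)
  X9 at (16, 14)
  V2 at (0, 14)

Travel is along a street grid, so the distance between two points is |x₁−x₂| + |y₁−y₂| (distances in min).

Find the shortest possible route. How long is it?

There are 12 distinct closed tours to check (reversals are equivalent).
DC-B6-B7-X9-V2-DC: 11+13+11+16+31 = 82
DC-B6-B7-V2-X9-DC: 11+13+7+16+15 = 62
DC-B6-X9-B7-V2-DC: 11+12+11+7+31 = 72
DC-B6-X9-V2-B7-DC: 11+12+16+7+24 = 70
DC-B6-V2-B7-X9-DC: 11+20+7+11+15 = 64
DC-B6-V2-X9-B7-DC: 11+20+16+11+24 = 82
DC-B7-B6-X9-V2-DC: 24+13+12+16+31 = 96
DC-B7-B6-V2-X9-DC: 24+13+20+16+15 = 88
DC-B7-X9-B6-V2-DC: 24+11+12+20+31 = 98
DC-B7-V2-B6-X9-DC: 24+7+20+12+15 = 78
DC-X9-B6-B7-V2-DC: 15+12+13+7+31 = 78
DC-X9-B7-B6-V2-DC: 15+11+13+20+31 = 90
The minimum is 62.
One optimal route: DC → B6 → B7 → V2 → X9 → DC (or its reverse).

Minimum total distance: 62 min.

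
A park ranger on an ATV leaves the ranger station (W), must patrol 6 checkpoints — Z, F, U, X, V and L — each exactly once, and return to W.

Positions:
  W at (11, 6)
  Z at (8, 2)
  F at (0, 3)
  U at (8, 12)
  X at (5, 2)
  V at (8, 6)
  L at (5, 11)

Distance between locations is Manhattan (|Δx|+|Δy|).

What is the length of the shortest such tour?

42 — the shortest possible round trip.

W - Z - F - U - X - V - L - W: 7+9+17+13+7+8+11 = 72
W - Z - F - U - X - L - V - W: 7+9+17+13+9+8+3 = 66
W - Z - F - U - V - X - L - W: 7+9+17+6+7+9+11 = 66
W - Z - F - U - V - L - X - W: 7+9+17+6+8+9+10 = 66
W - Z - F - U - L - X - V - W: 7+9+17+4+9+7+3 = 56
W - Z - F - U - L - V - X - W: 7+9+17+4+8+7+10 = 62
W - Z - F - X - U - V - L - W: 7+9+6+13+6+8+11 = 60
W - Z - F - X - U - L - V - W: 7+9+6+13+4+8+3 = 50
… (352 more)
W - Z - X - F - L - U - V - W: 7+3+6+13+4+6+3 = 42  ← best
The minimum is 42.
One optimal route: W → Z → X → F → L → U → V → W (or its reverse).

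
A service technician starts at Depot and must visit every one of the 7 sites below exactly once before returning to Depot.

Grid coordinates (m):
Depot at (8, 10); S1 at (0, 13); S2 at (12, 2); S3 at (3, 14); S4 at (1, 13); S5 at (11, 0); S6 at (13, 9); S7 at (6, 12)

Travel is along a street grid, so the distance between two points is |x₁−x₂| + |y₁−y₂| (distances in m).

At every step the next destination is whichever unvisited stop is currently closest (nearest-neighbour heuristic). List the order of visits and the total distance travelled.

Depot → [S7:4 / S6:6 / S3:9 / S4:10 / S1:11 / S2:12 / S5:13] → S7 (4)
S7 → [S3:5 / S4:6 / S1:7 / S6:10 / S2:16 / S5:17] → S3 (5)
S3 → [S4:3 / S1:4 / S6:15 / S2:21 / S5:22] → S4 (3)
S4 → [S1:1 / S6:16 / S2:22 / S5:23] → S1 (1)
S1 → [S6:17 / S2:23 / S5:24] → S6 (17)
S6 → [S2:8 / S5:11] → S2 (8)
S2 → [S5:3] → S5 (3)
Return S5→Depot: 13.
Total = 4 + 5 + 3 + 1 + 17 + 8 + 3 + 13 = 54.

54 m along Depot → S7 → S3 → S4 → S1 → S6 → S2 → S5 → Depot.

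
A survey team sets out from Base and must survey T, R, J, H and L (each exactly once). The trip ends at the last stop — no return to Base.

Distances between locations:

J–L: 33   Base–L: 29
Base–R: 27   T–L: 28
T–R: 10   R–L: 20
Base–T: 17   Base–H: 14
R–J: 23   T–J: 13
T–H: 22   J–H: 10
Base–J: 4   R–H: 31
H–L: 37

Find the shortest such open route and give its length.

There are 5! = 120 possible orderings.
Base - T - R - J - H - L: 17+10+23+10+37 = 97
Base - T - R - J - L - H: 17+10+23+33+37 = 120
Base - T - R - H - J - L: 17+10+31+10+33 = 101
Base - T - R - H - L - J: 17+10+31+37+33 = 128
Base - T - R - L - J - H: 17+10+20+33+10 = 90
Base - T - R - L - H - J: 17+10+20+37+10 = 94
Base - T - J - R - H - L: 17+13+23+31+37 = 121
Base - T - J - R - L - H: 17+13+23+20+37 = 110
Base - T - J - H - R - L: 17+13+10+31+20 = 91
Base - T - J - H - L - R: 17+13+10+37+20 = 97
Base - T - J - L - R - H: 17+13+33+20+31 = 114
Base - T - J - L - H - R: 17+13+33+37+31 = 131
Base - T - H - R - J - L: 17+22+31+23+33 = 126
Base - T - H - R - L - J: 17+22+31+20+33 = 123
… (106 more)
Base - J - H - T - R - L: 4+10+22+10+20 = 66  ← best
The minimum is 66.
One shortest path: Base → J → H → T → R → L.

Shortest open route: 66.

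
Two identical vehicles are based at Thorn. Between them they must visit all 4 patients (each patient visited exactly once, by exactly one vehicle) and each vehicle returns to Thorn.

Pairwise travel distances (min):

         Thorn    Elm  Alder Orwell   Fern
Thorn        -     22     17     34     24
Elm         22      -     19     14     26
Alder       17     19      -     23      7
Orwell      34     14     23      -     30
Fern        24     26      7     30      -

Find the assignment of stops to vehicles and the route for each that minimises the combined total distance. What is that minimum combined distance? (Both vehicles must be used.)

Check every non-empty split of the stops between the two vehicles; for each half take its own optimal tour:
  {Elm} + {Alder, Orwell, Fern}: 44 + 88 = 132
  {Alder} + {Elm, Orwell, Fern}: 34 + 90 = 124
  {Elm, Alder} + {Orwell, Fern}: 58 + 88 = 146
  {Orwell} + {Elm, Alder, Fern}: 68 + 72 = 140
  {Elm, Orwell} + {Alder, Fern}: 70 + 48 = 118
  {Alder, Orwell} + {Elm, Fern}: 74 + 72 = 146
  … (7 splits in total)
Best: vehicle 1 Thorn → Elm → Orwell → Thorn = 70; vehicle 2 Thorn → Alder → Fern → Thorn = 48; combined 118.

118 min — the smallest possible combined total.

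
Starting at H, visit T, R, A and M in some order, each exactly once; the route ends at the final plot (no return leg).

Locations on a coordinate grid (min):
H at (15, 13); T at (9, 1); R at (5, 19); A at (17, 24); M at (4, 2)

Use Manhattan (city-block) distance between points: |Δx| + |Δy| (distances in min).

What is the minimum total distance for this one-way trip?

There are 4! = 24 possible orderings.
H - T - R - A - M: 18+22+17+35 = 92
H - T - R - M - A: 18+22+18+35 = 93
H - T - A - R - M: 18+31+17+18 = 84
H - T - A - M - R: 18+31+35+18 = 102
H - T - M - R - A: 18+6+18+17 = 59
H - T - M - A - R: 18+6+35+17 = 76
H - R - T - A - M: 16+22+31+35 = 104
H - R - T - M - A: 16+22+6+35 = 79
H - R - A - T - M: 16+17+31+6 = 70
H - R - A - M - T: 16+17+35+6 = 74
H - R - M - T - A: 16+18+6+31 = 71
H - R - M - A - T: 16+18+35+31 = 100
H - A - T - R - M: 13+31+22+18 = 84
H - A - T - M - R: 13+31+6+18 = 68
… (10 more)
H - A - R - M - T: 13+17+18+6 = 54  ← best
The minimum is 54.
One shortest path: H → A → R → M → T.

54 min — the minimum one-way total.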